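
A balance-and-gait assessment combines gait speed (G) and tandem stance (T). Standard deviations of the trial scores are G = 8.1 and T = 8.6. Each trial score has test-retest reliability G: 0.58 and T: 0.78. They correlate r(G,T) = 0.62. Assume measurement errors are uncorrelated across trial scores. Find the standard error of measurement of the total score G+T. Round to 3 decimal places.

Var(total) = 139.57 + 86.3784 = 225.948.
True-score variance = 95.7426 + 86.3784 = 182.121, so reliability = 0.8060.
Error variance = 225.948 − 182.121 = 43.8274; SEM = √43.8274 = 6.620.

6.620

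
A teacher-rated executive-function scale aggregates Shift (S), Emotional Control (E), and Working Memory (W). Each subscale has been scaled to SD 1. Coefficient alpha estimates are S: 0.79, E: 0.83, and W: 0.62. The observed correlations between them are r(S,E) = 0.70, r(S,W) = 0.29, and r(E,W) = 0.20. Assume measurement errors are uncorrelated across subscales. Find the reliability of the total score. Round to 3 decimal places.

0.859

Var(S+E+W) = 3 + 2·[0.70 + 0.29 + 0.20] = 3 + 2.38 = 5.38.
Because errors are independent across components, Cov(Tᵢ,Tⱼ) = Cov(Xᵢ,Xⱼ); the off-diagonal part of the true-score variance is the same as above.
True-score variance = [0.79 + 0.83 + 0.62] + 2.38 = 2.24 + 2.38 = 4.62.
Reliability = 4.62 / 5.38 = 0.859.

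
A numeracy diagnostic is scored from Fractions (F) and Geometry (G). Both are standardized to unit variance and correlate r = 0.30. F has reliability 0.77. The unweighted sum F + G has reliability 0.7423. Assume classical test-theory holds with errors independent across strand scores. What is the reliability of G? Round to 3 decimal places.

Var(F+G) = 2 + 2·0.30 = 2.600.
True-score variance = ρ_F + ρ_G + 2·0.30, so 0.7423 = (0.77 + ρ_G + 0.60) / 2.600.
ρ_G = 0.7423·2.600 − 0.77 − 0.60 = 0.560.

0.560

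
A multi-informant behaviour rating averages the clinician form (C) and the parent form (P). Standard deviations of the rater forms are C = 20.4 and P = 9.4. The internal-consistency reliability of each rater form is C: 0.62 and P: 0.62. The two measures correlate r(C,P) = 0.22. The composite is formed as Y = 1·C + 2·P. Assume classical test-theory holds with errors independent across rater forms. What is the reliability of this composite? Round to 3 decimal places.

Var(Y) = 20.4² + 2²·9.4² + 2·[2·20.4·9.4·0.22] = 769.6 + 168.749 = 938.349.
Because errors are independent across components, Cov(Tᵢ,Tⱼ) = Cov(Xᵢ,Xⱼ); the off-diagonal part of the true-score variance is the same as above.
True-score variance = [20.4²·0.62 + 2²·9.4²·0.62] + 168.749 = 477.152 + 168.749 = 645.901.
Reliability = 645.901 / 938.349 = 0.688.

0.688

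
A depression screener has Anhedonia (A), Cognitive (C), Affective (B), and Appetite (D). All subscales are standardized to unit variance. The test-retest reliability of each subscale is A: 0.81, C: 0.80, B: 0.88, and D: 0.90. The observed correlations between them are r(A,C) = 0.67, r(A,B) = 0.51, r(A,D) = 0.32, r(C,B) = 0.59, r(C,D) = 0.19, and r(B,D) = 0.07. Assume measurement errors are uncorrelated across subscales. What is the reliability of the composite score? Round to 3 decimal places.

Var(A+C+B+D) = 4 + 2·[0.67 + 0.51 + 0.32 + 0.59 + 0.19 + 0.07] = 4 + 4.7 = 8.7.
Under uncorrelated errors the observed covariances equal the true-score covariances, so only the own-variance terms attenuate.
True-score variance = [0.81 + 0.80 + 0.88 + 0.90] + 4.7 = 3.39 + 4.7 = 8.09.
Reliability = 8.09 / 8.7 = 0.930.

0.930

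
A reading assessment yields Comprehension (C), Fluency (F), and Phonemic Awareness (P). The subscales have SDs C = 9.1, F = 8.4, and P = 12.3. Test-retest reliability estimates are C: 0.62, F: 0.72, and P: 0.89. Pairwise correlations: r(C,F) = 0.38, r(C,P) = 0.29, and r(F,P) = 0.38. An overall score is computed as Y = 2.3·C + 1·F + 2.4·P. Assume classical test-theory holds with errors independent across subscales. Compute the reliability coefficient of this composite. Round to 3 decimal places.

0.863

Var(Y) = 2.3²·9.1² + 8.4² + 2.4²·12.3² + 2·[2.3·9.1·8.4·0.38 + 5.52·9.1·12.3·0.29 + 2.4·8.4·12.3·0.38] = 1380.06 + 680.428 = 2060.48.
With uncorrelated errors the cross-covariances are all true-score covariance, so they carry over unchanged; only the diagonal terms shrink to ρᵢσᵢ².
True-score variance = [2.3²·9.1²·0.62 + 8.4²·0.72 + 2.4²·12.3²·0.89] + 680.428 = 1097.98 + 680.428 = 1778.4.
Reliability = 1778.4 / 2060.48 = 0.863.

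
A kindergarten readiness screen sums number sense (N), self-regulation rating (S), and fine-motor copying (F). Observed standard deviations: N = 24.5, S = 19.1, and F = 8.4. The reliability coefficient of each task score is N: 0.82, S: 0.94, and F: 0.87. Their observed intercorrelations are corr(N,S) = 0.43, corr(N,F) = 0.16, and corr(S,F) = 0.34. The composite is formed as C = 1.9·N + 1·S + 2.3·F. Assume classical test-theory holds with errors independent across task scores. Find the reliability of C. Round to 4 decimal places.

0.8906

Var(C) = 1.9²·24.5² + 19.1² + 2.3²·8.4² + 2·[1.9·24.5·19.1·0.43 + 4.37·24.5·8.4·0.16 + 2.3·19.1·8.4·0.34] = 2904.97 + 1303.35 = 4208.32.
With uncorrelated errors the cross-covariances are all true-score covariance, so they carry over unchanged; only the diagonal terms shrink to ρᵢσᵢ².
True-score variance = [1.9²·24.5²·0.82 + 19.1²·0.94 + 2.3²·8.4²·0.87] + 1303.35 = 2444.52 + 1303.35 = 3747.87.
Reliability = 3747.87 / 4208.32 = 0.8906.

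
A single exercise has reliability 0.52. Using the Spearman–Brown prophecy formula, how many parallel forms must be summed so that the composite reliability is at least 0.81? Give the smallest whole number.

4

k ≥ ρ*(1−ρ₁)/(ρ₁(1−ρ*)) = 0.81·0.48 / (0.52·0.19) = 3.935.
Smallest integer k = 4.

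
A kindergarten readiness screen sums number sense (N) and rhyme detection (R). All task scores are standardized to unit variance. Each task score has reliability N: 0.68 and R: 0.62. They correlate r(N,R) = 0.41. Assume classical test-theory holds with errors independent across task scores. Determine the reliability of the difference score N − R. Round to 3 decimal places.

0.407

Var(N−R) = 1 + 1 − 2·0.41 = 2 − 0.82 = 1.18.
With uncorrelated errors the cross-covariances are all true-score covariance, so they carry over unchanged; only the diagonal terms shrink to ρᵢσᵢ².
True-score variance = [0.68 + 0.62] − 0.82 = 1.3 − 0.82 = 0.48.
Reliability = 0.48 / 1.18 = 0.407.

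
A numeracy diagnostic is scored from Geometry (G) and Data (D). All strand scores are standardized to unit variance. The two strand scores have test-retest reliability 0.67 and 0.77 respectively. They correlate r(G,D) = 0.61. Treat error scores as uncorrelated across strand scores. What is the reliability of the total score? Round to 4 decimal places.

Var(G+D) = 2 + 2·[0.61] = 2 + 1.22 = 3.22.
Under uncorrelated errors the observed covariances equal the true-score covariances, so only the own-variance terms attenuate.
True-score variance = [0.67 + 0.77] + 1.22 = 1.44 + 1.22 = 2.66.
Reliability = 2.66 / 3.22 = 0.8261.

0.8261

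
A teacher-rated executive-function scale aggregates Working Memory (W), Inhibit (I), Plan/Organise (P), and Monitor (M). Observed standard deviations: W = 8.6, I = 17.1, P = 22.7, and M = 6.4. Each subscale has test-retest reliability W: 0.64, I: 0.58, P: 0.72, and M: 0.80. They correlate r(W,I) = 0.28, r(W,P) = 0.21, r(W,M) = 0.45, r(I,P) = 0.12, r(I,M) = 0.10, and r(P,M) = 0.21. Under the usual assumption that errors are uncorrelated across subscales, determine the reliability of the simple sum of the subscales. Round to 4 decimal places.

Var(W+I+P+M) = 8.6² + 17.1² + 22.7² + 6.4² + 2·[8.6·17.1·0.28 + 8.6·22.7·0.21 + 8.6·6.4·0.45 + 17.1·22.7·0.12 + 17.1·6.4·0.10 + 22.7·6.4·0.21] = 922.62 + 389.948 = 1312.57.
With uncorrelated errors the cross-covariances are all true-score covariance, so they carry over unchanged; only the diagonal terms shrink to ρᵢσᵢ².
True-score variance = [8.6²·0.64 + 17.1²·0.58 + 22.7²·0.72 + 6.4²·0.80] + 389.948 = 620.709 + 389.948 = 1010.66.
Reliability = 1010.66 / 1312.57 = 0.7700.

0.7700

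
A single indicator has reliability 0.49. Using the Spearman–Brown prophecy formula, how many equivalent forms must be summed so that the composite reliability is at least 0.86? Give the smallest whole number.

7

k ≥ ρ*(1−ρ₁)/(ρ₁(1−ρ*)) = 0.86·0.51 / (0.49·0.14) = 6.394.
Smallest integer k = 7.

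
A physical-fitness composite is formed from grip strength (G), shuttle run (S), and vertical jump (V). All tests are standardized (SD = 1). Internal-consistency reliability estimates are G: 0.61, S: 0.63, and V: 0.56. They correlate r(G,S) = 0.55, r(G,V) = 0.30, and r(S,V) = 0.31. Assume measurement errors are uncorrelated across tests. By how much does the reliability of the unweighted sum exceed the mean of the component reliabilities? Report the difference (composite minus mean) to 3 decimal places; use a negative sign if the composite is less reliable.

0.174

Var(sum) = 3 + 2.32 = 5.32; true-score variance = 1.8 + 2.32 = 4.12; composite reliability = 0.7744.
Mean component reliability = 0.6000.
Difference = 0.7744 − 0.6000 = 0.174.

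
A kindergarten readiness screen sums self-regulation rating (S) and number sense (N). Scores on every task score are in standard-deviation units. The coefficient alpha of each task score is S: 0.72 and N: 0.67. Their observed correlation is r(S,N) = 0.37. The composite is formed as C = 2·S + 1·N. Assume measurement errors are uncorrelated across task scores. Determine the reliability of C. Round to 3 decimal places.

Var(C) = 2² + 1 + 2·[2·0.37] = 5 + 1.48 = 6.48.
Under uncorrelated errors the observed covariances equal the true-score covariances, so only the own-variance terms attenuate.
True-score variance = [2²·0.72 + 0.67] + 1.48 = 3.55 + 1.48 = 5.03.
Reliability = 5.03 / 6.48 = 0.776.

0.776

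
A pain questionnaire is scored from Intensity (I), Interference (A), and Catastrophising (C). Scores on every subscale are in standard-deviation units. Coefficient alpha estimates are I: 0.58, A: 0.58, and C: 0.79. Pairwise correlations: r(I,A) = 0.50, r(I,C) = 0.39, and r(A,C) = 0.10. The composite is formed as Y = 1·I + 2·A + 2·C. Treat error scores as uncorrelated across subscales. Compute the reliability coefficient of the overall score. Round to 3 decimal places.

Var(Y) = 1 + 2² + 2² + 2·[2·0.50 + 2·0.39 + 4·0.10] = 9 + 4.36 = 13.36.
With uncorrelated errors the cross-covariances are all true-score covariance, so they carry over unchanged; only the diagonal terms shrink to ρᵢσᵢ².
True-score variance = [0.58 + 2²·0.58 + 2²·0.79] + 4.36 = 6.06 + 4.36 = 10.42.
Reliability = 10.42 / 13.36 = 0.780.

0.780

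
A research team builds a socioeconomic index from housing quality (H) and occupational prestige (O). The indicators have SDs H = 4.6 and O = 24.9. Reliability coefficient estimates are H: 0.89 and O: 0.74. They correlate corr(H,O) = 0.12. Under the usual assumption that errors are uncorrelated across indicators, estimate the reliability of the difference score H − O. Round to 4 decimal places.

0.7335

Var(H−O) = 4.6² + 24.9² − 2·4.6·24.9·0.12 = 641.17 − 27.4896 = 613.68.
With uncorrelated errors the cross-covariances are all true-score covariance, so they carry over unchanged; only the diagonal terms shrink to ρᵢσᵢ².
True-score variance = [4.6²·0.89 + 24.9²·0.74] − 27.4896 = 477.64 − 27.4896 = 450.15.
Reliability = 450.15 / 613.68 = 0.7335.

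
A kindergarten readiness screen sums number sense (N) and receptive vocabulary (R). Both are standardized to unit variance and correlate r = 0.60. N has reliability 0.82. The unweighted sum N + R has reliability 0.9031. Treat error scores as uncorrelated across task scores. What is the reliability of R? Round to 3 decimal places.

Var(N+R) = 2 + 2·0.60 = 3.200.
True-score variance = ρ_N + ρ_R + 2·0.60, so 0.9031 = (0.82 + ρ_R + 1.20) / 3.200.
ρ_R = 0.9031·3.200 − 0.82 − 1.20 = 0.870.

0.870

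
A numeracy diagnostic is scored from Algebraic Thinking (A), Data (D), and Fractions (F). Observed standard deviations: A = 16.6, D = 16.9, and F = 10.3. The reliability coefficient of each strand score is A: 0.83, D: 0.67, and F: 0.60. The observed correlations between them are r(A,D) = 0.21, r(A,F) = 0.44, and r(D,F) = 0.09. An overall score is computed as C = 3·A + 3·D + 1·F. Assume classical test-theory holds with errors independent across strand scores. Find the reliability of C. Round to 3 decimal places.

0.806

Var(C) = 3²·16.6² + 3²·16.9² + 10.3² + 2·[9·16.6·16.9·0.21 + 3·16.6·10.3·0.44 + 3·16.9·10.3·0.09] = 5156.62 + 1605.83 = 6762.45.
With uncorrelated errors the cross-covariances are all true-score covariance, so they carry over unchanged; only the diagonal terms shrink to ρᵢσᵢ².
True-score variance = [3²·16.6²·0.83 + 3²·16.9²·0.67 + 10.3²·0.60] + 1605.83 = 3844.32 + 1605.83 = 5450.14.
Reliability = 5450.14 / 6762.45 = 0.806.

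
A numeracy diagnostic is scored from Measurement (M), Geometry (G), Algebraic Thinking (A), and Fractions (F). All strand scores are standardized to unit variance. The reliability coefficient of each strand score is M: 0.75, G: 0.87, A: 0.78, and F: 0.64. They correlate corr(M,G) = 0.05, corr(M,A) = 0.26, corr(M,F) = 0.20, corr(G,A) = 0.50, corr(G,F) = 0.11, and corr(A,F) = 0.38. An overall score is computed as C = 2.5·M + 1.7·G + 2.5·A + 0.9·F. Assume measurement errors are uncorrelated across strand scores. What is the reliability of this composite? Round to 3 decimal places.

0.867

Var(C) = 2.5² + 1.7² + 2.5² + 0.9² + 2·[4.25·0.05 + 6.25·0.26 + 2.25·0.20 + 4.25·0.50 + 1.53·0.11 + 2.25·0.38] = 16.2 + 10.8716 = 27.0716.
With uncorrelated errors the cross-covariances are all true-score covariance, so they carry over unchanged; only the diagonal terms shrink to ρᵢσᵢ².
True-score variance = [2.5²·0.75 + 1.7²·0.87 + 2.5²·0.78 + 0.9²·0.64] + 10.8716 = 12.5952 + 10.8716 = 23.4668.
Reliability = 23.4668 / 27.0716 = 0.867.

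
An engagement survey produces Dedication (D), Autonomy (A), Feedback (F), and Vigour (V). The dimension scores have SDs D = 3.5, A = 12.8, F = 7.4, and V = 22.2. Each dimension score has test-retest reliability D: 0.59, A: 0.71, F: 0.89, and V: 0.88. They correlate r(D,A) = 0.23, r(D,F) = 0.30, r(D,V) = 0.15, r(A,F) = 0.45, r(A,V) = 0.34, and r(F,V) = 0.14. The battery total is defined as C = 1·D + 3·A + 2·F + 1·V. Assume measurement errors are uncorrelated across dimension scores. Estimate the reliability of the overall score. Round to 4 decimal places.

0.8525

Var(C) = 3.5² + 3²·12.8² + 2²·7.4² + 22.2² + 2·[3·3.5·12.8·0.23 + 2·3.5·7.4·0.30 + 3.5·22.2·0.15 + 6·12.8·7.4·0.45 + 3·12.8·22.2·0.34 + 2·7.4·22.2·0.14] = 2198.69 + 1299.39 = 3498.08.
Under uncorrelated errors the observed covariances equal the true-score covariances, so only the own-variance terms attenuate.
True-score variance = [3.5²·0.59 + 3²·12.8²·0.71 + 2²·7.4²·0.89 + 22.2²·0.88] + 1299.39 = 1682.81 + 1299.39 = 2982.2.
Reliability = 2982.2 / 3498.08 = 0.8525.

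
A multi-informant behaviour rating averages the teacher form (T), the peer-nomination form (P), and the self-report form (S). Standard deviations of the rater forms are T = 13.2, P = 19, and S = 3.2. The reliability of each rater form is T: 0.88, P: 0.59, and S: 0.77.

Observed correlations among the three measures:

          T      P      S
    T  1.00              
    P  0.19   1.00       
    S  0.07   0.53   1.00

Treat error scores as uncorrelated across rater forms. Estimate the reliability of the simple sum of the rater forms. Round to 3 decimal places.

0.759

Var(T+P+S) = 13.2² + 19² + 3.2² + 2·[13.2·19·0.19 + 13.2·3.2·0.07 + 19·3.2·0.53] = 545.48 + 165.666 = 711.146.
Under uncorrelated errors the observed covariances equal the true-score covariances, so only the own-variance terms attenuate.
True-score variance = [13.2²·0.88 + 19²·0.59 + 3.2²·0.77] + 165.666 = 374.206 + 165.666 = 539.872.
Reliability = 539.872 / 711.146 = 0.759.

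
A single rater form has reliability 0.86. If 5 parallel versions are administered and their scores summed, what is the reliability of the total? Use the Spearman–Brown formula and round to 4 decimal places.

0.9685

ρ_k = kρ / (1 + (k−1)ρ) = 5·0.86 / (1 + 4·0.86) = 4.300 / 4.440 = 0.9685.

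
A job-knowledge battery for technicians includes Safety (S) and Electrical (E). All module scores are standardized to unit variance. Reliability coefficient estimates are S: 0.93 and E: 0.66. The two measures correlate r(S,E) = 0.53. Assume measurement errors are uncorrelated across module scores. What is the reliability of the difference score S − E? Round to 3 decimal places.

Var(S−E) = 1 + 1 − 2·0.53 = 2 − 1.06 = 0.94.
With uncorrelated errors the cross-covariances are all true-score covariance, so they carry over unchanged; only the diagonal terms shrink to ρᵢσᵢ².
True-score variance = [0.93 + 0.66] − 1.06 = 1.59 − 1.06 = 0.53.
Reliability = 0.53 / 0.94 = 0.564.

0.564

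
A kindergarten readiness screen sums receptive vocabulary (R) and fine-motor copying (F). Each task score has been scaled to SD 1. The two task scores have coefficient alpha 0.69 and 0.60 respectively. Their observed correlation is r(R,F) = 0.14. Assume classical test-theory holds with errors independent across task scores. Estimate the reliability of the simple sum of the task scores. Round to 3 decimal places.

0.689

Var(R+F) = 2 + 2·[0.14] = 2 + 0.28 = 2.28.
Because errors are independent across components, Cov(Tᵢ,Tⱼ) = Cov(Xᵢ,Xⱼ); the off-diagonal part of the true-score variance is the same as above.
True-score variance = [0.69 + 0.60] + 0.28 = 1.29 + 0.28 = 1.57.
Reliability = 1.57 / 2.28 = 0.689.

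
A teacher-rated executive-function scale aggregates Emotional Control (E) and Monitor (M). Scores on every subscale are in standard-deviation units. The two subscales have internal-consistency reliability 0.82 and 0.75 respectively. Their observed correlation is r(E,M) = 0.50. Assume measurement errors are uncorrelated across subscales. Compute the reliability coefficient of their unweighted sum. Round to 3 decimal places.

0.857

Var(E+M) = 2 + 2·[0.50] = 2 + 1 = 3.
With uncorrelated errors the cross-covariances are all true-score covariance, so they carry over unchanged; only the diagonal terms shrink to ρᵢσᵢ².
True-score variance = [0.82 + 0.75] + 1 = 1.57 + 1 = 2.57.
Reliability = 2.57 / 3 = 0.857.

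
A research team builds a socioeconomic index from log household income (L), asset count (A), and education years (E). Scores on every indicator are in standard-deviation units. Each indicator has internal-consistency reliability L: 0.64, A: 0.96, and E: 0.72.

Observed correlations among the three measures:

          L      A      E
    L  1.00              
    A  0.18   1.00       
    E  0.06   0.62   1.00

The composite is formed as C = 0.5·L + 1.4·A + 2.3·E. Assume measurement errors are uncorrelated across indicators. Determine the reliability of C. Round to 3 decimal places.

0.861

Var(C) = 0.5² + 1.4² + 2.3² + 2·[0.7·0.18 + 1.15·0.06 + 3.22·0.62] = 7.5 + 4.3828 = 11.8828.
With uncorrelated errors the cross-covariances are all true-score covariance, so they carry over unchanged; only the diagonal terms shrink to ρᵢσᵢ².
True-score variance = [0.5²·0.64 + 1.4²·0.96 + 2.3²·0.72] + 4.3828 = 5.8504 + 4.3828 = 10.2332.
Reliability = 10.2332 / 11.8828 = 0.861.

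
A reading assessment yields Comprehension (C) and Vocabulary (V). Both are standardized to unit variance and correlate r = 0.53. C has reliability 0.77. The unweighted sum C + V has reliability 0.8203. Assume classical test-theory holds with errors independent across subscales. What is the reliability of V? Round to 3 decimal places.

Var(C+V) = 2 + 2·0.53 = 3.060.
True-score variance = ρ_C + ρ_V + 2·0.53, so 0.8203 = (0.77 + ρ_V + 1.06) / 3.060.
ρ_V = 0.8203·3.060 − 0.77 − 1.06 = 0.680.

0.680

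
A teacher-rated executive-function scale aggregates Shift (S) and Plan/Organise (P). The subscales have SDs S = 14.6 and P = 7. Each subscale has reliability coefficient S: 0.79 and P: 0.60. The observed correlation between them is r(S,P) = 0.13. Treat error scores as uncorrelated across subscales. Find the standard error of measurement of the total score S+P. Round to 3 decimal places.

8.023

Var(total) = 262.16 + 26.572 = 288.732.
True-score variance = 197.796 + 26.572 = 224.368, so reliability = 0.7771.
Error variance = 288.732 − 224.368 = 64.3636; SEM = √64.3636 = 8.023.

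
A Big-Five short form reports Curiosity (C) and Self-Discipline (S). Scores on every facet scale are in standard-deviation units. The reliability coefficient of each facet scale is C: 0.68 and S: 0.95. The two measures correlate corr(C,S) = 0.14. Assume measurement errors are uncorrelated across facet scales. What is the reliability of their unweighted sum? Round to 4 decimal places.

Var(C+S) = 2 + 2·[0.14] = 2 + 0.28 = 2.28.
With uncorrelated errors the cross-covariances are all true-score covariance, so they carry over unchanged; only the diagonal terms shrink to ρᵢσᵢ².
True-score variance = [0.68 + 0.95] + 0.28 = 1.63 + 0.28 = 1.91.
Reliability = 1.91 / 2.28 = 0.8377.

0.8377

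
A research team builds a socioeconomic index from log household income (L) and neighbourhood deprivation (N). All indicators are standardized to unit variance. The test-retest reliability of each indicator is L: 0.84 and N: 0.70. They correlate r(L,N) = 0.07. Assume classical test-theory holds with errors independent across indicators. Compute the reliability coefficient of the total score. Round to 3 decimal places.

Var(L+N) = 2 + 2·[0.07] = 2 + 0.14 = 2.14.
Under uncorrelated errors the observed covariances equal the true-score covariances, so only the own-variance terms attenuate.
True-score variance = [0.84 + 0.70] + 0.14 = 1.54 + 0.14 = 1.68.
Reliability = 1.68 / 2.14 = 0.785.

0.785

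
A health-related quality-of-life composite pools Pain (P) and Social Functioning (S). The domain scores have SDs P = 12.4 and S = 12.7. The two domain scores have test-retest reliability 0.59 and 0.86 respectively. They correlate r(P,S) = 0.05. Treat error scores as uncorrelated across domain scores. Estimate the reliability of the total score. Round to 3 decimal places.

0.741

Var(P+S) = 12.4² + 12.7² + 2·[12.4·12.7·0.05] = 315.05 + 15.748 = 330.798.
Because errors are independent across components, Cov(Tᵢ,Tⱼ) = Cov(Xᵢ,Xⱼ); the off-diagonal part of the true-score variance is the same as above.
True-score variance = [12.4²·0.59 + 12.7²·0.86] + 15.748 = 229.428 + 15.748 = 245.176.
Reliability = 245.176 / 330.798 = 0.741.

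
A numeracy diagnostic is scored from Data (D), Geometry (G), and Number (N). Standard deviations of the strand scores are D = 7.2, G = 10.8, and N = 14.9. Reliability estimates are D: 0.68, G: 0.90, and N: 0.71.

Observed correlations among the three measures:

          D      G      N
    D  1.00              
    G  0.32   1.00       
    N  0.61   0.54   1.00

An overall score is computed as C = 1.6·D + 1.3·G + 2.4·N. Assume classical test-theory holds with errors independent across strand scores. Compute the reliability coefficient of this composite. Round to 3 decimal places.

0.843

Var(C) = 1.6²·7.2² + 1.3²·10.8² + 2.4²·14.9² + 2·[2.08·7.2·10.8·0.32 + 3.84·7.2·14.9·0.61 + 3.12·10.8·14.9·0.54] = 1608.61 + 1148.34 = 2756.95.
Under uncorrelated errors the observed covariances equal the true-score covariances, so only the own-variance terms attenuate.
True-score variance = [1.6²·7.2²·0.68 + 1.3²·10.8²·0.90 + 2.4²·14.9²·0.71] + 1148.34 = 1175.58 + 1148.34 = 2323.92.
Reliability = 2323.92 / 2756.95 = 0.843.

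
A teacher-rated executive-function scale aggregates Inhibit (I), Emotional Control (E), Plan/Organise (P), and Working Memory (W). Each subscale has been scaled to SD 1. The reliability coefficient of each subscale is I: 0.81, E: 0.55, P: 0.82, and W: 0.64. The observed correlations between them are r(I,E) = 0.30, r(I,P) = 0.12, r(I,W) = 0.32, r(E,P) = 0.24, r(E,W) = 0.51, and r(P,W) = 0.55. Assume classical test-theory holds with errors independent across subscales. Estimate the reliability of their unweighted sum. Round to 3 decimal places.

Var(I+E+P+W) = 4 + 2·[0.30 + 0.12 + 0.32 + 0.24 + 0.51 + 0.55] = 4 + 4.08 = 8.08.
Under uncorrelated errors the observed covariances equal the true-score covariances, so only the own-variance terms attenuate.
True-score variance = [0.81 + 0.55 + 0.82 + 0.64] + 4.08 = 2.82 + 4.08 = 6.9.
Reliability = 6.9 / 8.08 = 0.854.

0.854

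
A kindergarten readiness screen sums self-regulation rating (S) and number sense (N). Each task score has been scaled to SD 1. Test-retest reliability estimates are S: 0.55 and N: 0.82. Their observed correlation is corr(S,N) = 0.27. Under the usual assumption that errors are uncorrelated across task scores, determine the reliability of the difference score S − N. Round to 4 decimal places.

0.5685

Var(S−N) = 1 + 1 − 2·0.27 = 2 − 0.54 = 1.46.
With uncorrelated errors the cross-covariances are all true-score covariance, so they carry over unchanged; only the diagonal terms shrink to ρᵢσᵢ².
True-score variance = [0.55 + 0.82] − 0.54 = 1.37 − 0.54 = 0.83.
Reliability = 0.83 / 1.46 = 0.5685.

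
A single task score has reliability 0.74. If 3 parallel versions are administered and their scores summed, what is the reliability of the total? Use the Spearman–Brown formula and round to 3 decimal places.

ρ_k = kρ / (1 + (k−1)ρ) = 3·0.74 / (1 + 2·0.74) = 2.220 / 2.480 = 0.895.

0.895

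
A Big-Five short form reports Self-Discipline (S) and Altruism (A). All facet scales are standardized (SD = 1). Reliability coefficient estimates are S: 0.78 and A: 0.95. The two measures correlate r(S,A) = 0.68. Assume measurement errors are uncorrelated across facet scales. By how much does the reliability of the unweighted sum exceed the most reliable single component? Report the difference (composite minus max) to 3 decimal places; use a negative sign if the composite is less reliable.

Var(sum) = 2 + 1.36 = 3.36; true-score variance = 1.73 + 1.36 = 3.09; composite reliability = 0.9196.
Max component reliability = 0.9500.
Difference = 0.9196 − 0.9500 = -0.030.

-0.030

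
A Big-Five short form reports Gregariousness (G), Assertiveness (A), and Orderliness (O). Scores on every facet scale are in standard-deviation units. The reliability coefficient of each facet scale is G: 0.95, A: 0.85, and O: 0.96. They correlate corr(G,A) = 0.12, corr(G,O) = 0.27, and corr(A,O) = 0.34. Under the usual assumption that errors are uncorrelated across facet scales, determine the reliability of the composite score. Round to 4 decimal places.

Var(G+A+O) = 3 + 2·[0.12 + 0.27 + 0.34] = 3 + 1.46 = 4.46.
With uncorrelated errors the cross-covariances are all true-score covariance, so they carry over unchanged; only the diagonal terms shrink to ρᵢσᵢ².
True-score variance = [0.95 + 0.85 + 0.96] + 1.46 = 2.76 + 1.46 = 4.22.
Reliability = 4.22 / 4.46 = 0.9462.

0.9462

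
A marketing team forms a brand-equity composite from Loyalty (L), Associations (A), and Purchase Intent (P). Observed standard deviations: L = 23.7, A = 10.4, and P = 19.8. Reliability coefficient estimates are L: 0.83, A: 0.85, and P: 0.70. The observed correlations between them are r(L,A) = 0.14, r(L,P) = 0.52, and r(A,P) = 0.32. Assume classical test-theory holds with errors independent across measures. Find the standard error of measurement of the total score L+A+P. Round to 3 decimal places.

Var(total) = 1061.89 + 688.834 = 1750.72.
True-score variance = 832.567 + 688.834 = 1521.4, so reliability = 0.8690.
Error variance = 1750.72 − 1521.4 = 229.323; SEM = √229.323 = 15.143.

15.143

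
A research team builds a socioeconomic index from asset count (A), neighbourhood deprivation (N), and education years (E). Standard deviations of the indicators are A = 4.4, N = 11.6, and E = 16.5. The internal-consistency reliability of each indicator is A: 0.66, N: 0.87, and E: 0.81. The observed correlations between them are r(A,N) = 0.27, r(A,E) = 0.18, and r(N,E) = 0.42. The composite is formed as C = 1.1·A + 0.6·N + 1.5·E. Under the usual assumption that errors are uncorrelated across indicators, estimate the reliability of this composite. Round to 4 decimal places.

0.8533

Var(C) = 1.1²·4.4² + 0.6²·11.6² + 1.5²·16.5² + 2·[0.66·4.4·11.6·0.27 + 1.65·4.4·16.5·0.18 + 0.9·11.6·16.5·0.42] = 684.43 + 206.013 = 890.443.
With uncorrelated errors the cross-covariances are all true-score covariance, so they carry over unchanged; only the diagonal terms shrink to ρᵢσᵢ².
True-score variance = [1.1²·4.4²·0.66 + 0.6²·11.6²·0.87 + 1.5²·16.5²·0.81] + 206.013 = 553.781 + 206.013 = 759.794.
Reliability = 759.794 / 890.443 = 0.8533.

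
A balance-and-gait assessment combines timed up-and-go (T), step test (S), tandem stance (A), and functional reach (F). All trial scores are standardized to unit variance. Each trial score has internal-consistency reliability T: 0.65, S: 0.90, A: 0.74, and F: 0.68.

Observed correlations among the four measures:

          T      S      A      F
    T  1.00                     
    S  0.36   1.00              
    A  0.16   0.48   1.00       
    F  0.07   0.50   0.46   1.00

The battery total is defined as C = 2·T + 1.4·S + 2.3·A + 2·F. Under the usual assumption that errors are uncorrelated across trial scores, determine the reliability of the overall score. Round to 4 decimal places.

0.8555

Var(C) = 2² + 1.4² + 2.3² + 2² + 2·[2.8·0.36 + 4.6·0.16 + 4·0.07 + 3.22·0.48 + 2.8·0.50 + 4.6·0.46] = 15.25 + 14.1712 = 29.4212.
Because errors are independent across components, Cov(Tᵢ,Tⱼ) = Cov(Xᵢ,Xⱼ); the off-diagonal part of the true-score variance is the same as above.
True-score variance = [2²·0.65 + 1.4²·0.90 + 2.3²·0.74 + 2²·0.68] + 14.1712 = 10.9986 + 14.1712 = 25.1698.
Reliability = 25.1698 / 29.4212 = 0.8555.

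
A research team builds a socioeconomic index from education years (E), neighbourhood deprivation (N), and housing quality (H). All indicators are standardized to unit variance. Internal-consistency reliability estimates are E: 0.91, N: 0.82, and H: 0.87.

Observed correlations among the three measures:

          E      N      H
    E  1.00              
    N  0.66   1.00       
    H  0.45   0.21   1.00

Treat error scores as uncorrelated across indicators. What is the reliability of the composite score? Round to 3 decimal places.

0.929

Var(E+N+H) = 3 + 2·[0.66 + 0.45 + 0.21] = 3 + 2.64 = 5.64.
Under uncorrelated errors the observed covariances equal the true-score covariances, so only the own-variance terms attenuate.
True-score variance = [0.91 + 0.82 + 0.87] + 2.64 = 2.6 + 2.64 = 5.24.
Reliability = 5.24 / 5.64 = 0.929.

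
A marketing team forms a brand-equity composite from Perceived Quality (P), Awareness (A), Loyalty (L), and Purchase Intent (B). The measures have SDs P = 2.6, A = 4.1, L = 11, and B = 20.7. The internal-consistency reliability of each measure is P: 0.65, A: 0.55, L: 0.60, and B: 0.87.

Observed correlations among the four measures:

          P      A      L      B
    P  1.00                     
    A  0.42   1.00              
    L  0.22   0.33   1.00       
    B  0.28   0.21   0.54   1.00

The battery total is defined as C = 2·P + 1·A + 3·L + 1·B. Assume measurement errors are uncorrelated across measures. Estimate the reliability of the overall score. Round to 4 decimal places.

Var(C) = 2²·2.6² + 4.1² + 3²·11² + 20.7² + 2·[2·2.6·4.1·0.42 + 6·2.6·11·0.22 + 2·2.6·20.7·0.28 + 3·4.1·11·0.33 + 4.1·20.7·0.21 + 3·11·20.7·0.54] = 1561.34 + 1016.38 = 2577.72.
Under uncorrelated errors the observed covariances equal the true-score covariances, so only the own-variance terms attenuate.
True-score variance = [2²·2.6²·0.65 + 4.1²·0.55 + 3²·11²·0.60 + 20.7²·0.87] + 1016.38 = 1053.01 + 1016.38 = 2069.39.
Reliability = 2069.39 / 2577.72 = 0.8028.

0.8028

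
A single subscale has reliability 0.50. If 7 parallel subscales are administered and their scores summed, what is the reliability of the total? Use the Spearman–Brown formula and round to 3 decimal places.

0.875

ρ_k = kρ / (1 + (k−1)ρ) = 7·0.50 / (1 + 6·0.50) = 3.500 / 4.000 = 0.875.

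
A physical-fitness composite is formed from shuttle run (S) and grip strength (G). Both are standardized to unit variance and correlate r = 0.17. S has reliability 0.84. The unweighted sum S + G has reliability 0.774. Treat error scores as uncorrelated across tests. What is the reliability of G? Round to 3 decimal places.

0.631

Var(S+G) = 2 + 2·0.17 = 2.340.
True-score variance = ρ_S + ρ_G + 2·0.17, so 0.774 = (0.84 + ρ_G + 0.34) / 2.340.
ρ_G = 0.774·2.340 − 0.84 − 0.34 = 0.631.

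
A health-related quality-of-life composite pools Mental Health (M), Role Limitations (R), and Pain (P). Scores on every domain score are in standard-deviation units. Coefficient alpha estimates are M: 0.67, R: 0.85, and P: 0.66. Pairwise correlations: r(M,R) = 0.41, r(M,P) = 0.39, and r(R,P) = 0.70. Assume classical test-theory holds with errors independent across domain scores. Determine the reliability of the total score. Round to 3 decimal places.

0.863

Var(M+R+P) = 3 + 2·[0.41 + 0.39 + 0.70] = 3 + 3 = 6.
With uncorrelated errors the cross-covariances are all true-score covariance, so they carry over unchanged; only the diagonal terms shrink to ρᵢσᵢ².
True-score variance = [0.67 + 0.85 + 0.66] + 3 = 2.18 + 3 = 5.18.
Reliability = 5.18 / 6 = 0.863.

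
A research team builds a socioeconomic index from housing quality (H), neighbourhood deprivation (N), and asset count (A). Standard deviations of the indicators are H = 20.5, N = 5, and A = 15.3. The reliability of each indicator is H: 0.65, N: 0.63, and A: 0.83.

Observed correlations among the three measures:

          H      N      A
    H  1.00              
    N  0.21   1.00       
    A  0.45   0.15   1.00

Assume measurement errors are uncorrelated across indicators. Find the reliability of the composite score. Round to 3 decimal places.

Var(H+N+A) = 20.5² + 5² + 15.3² + 2·[20.5·5·0.21 + 20.5·15.3·0.45 + 5·15.3·0.15] = 679.34 + 348.285 = 1027.62.
With uncorrelated errors the cross-covariances are all true-score covariance, so they carry over unchanged; only the diagonal terms shrink to ρᵢσᵢ².
True-score variance = [20.5²·0.65 + 5²·0.63 + 15.3²·0.83] + 348.285 = 483.207 + 348.285 = 831.492.
Reliability = 831.492 / 1027.62 = 0.809.

0.809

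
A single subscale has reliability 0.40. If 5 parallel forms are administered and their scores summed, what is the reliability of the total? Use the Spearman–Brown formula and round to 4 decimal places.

ρ_k = kρ / (1 + (k−1)ρ) = 5·0.40 / (1 + 4·0.40) = 2.000 / 2.600 = 0.7692.

0.7692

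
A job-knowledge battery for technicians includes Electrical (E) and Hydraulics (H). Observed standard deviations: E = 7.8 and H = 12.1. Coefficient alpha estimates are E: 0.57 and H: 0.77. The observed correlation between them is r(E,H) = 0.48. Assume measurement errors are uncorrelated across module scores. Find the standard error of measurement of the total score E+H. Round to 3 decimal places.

7.735

Var(total) = 207.25 + 90.6048 = 297.855.
True-score variance = 147.414 + 90.6048 = 238.019, so reliability = 0.7991.
Error variance = 297.855 − 238.019 = 59.8355; SEM = √59.8355 = 7.735.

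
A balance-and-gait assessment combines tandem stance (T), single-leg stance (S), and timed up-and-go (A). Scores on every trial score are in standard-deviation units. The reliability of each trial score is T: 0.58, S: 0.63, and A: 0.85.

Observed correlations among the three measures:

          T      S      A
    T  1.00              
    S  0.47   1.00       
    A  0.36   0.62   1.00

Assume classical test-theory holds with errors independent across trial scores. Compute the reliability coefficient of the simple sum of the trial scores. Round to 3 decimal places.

Var(T+S+A) = 3 + 2·[0.47 + 0.36 + 0.62] = 3 + 2.9 = 5.9.
With uncorrelated errors the cross-covariances are all true-score covariance, so they carry over unchanged; only the diagonal terms shrink to ρᵢσᵢ².
True-score variance = [0.58 + 0.63 + 0.85] + 2.9 = 2.06 + 2.9 = 4.96.
Reliability = 4.96 / 5.9 = 0.841.

0.841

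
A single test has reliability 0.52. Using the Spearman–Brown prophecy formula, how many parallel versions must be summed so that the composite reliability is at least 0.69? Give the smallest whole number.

3

k ≥ ρ*(1−ρ₁)/(ρ₁(1−ρ*)) = 0.69·0.48 / (0.52·0.31) = 2.055.
Smallest integer k = 3.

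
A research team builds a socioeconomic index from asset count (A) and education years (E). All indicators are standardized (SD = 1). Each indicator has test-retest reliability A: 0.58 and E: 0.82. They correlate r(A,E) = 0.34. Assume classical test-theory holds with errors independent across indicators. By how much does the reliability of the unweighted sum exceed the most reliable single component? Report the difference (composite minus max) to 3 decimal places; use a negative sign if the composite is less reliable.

Var(sum) = 2 + 0.68 = 2.68; true-score variance = 1.4 + 0.68 = 2.08; composite reliability = 0.7761.
Max component reliability = 0.8200.
Difference = 0.7761 − 0.8200 = -0.044.

-0.044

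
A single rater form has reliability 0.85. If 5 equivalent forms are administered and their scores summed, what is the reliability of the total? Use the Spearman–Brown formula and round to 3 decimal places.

ρ_k = kρ / (1 + (k−1)ρ) = 5·0.85 / (1 + 4·0.85) = 4.250 / 4.400 = 0.966.

0.966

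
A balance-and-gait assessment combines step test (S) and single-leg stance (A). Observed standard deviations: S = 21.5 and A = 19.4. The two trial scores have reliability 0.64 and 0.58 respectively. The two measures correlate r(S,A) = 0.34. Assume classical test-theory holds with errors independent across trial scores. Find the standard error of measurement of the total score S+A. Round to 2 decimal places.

18.01

Var(total) = 838.61 + 283.628 = 1122.24.
True-score variance = 514.129 + 283.628 = 797.757, so reliability = 0.7109.
Error variance = 1122.24 − 797.757 = 324.481; SEM = √324.481 = 18.01.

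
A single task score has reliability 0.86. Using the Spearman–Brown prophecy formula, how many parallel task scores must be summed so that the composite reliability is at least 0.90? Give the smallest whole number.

k ≥ ρ*(1−ρ₁)/(ρ₁(1−ρ*)) = 0.90·0.14 / (0.86·0.10) = 1.465.
Smallest integer k = 2.

2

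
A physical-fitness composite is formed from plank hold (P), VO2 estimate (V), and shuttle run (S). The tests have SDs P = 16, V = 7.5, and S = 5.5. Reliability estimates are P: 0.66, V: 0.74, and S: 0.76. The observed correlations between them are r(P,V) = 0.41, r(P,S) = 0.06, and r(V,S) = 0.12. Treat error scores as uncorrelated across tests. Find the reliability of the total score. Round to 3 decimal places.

Var(P+V+S) = 16² + 7.5² + 5.5² + 2·[16·7.5·0.41 + 16·5.5·0.06 + 7.5·5.5·0.12] = 342.5 + 118.86 = 461.36.
Because errors are independent across components, Cov(Tᵢ,Tⱼ) = Cov(Xᵢ,Xⱼ); the off-diagonal part of the true-score variance is the same as above.
True-score variance = [16²·0.66 + 7.5²·0.74 + 5.5²·0.76] + 118.86 = 233.575 + 118.86 = 352.435.
Reliability = 352.435 / 461.36 = 0.764.

0.764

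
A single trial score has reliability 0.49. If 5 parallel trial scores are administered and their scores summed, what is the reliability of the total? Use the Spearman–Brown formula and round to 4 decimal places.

ρ_k = kρ / (1 + (k−1)ρ) = 5·0.49 / (1 + 4·0.49) = 2.450 / 2.960 = 0.8277.

0.8277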